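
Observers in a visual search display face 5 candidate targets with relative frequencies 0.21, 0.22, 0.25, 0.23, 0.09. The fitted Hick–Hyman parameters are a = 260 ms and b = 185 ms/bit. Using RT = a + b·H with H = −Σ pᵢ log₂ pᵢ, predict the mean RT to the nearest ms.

Entropy contributions −pᵢ log₂ pᵢ: 0.4728, 0.4806, 0.5000, 0.4877, 0.3127; sum H = 2.2537 bits.
RT = a + bH = 260 + 185·2.2537 = 676.94 ms.

677 ms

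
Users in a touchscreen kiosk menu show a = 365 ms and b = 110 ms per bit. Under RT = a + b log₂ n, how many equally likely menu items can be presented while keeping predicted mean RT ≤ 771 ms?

Information budget: (771 − 365)/110 = 3.6909 bits, so n ≤ 2^3.6909 = 12.914 → at most 12.

12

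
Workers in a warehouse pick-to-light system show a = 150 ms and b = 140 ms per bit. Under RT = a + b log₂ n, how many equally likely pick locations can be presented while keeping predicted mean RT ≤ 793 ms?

140·log₂ n ≤ 793 − 150 = 643, giving log₂ n ≤ 4.5929 and n ≤ 24.132. The largest whole number is 24.

24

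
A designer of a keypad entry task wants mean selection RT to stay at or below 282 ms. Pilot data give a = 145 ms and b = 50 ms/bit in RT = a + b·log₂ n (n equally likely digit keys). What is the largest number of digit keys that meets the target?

6

Set 145 + 50·log₂ n ≤ 282 → log₂ n ≤ (282 − 145)/50 = 2.7400.
So n ≤ 2^2.7400 = 6.681; the largest integer n is 6.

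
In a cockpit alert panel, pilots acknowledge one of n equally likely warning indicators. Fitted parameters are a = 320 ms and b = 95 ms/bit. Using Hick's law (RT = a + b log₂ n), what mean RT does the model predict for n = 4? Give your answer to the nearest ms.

log₂(4) = 2 bits, so RT = 320 + 95 × 2 ≈ 510.000 ms.

510 ms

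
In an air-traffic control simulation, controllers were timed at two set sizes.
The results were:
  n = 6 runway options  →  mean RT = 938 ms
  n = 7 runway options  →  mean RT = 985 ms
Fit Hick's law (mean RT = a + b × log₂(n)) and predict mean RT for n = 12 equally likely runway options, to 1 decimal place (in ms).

1149.3 ms

With log₂ n on the abscissa the relation is linear; from the two conditions:
  b = (985 − 938) / (log₂ 7 − log₂ 6) = 47 / (2.8074 − 2.5850) = 211.338 ms/bit
  a = 938 − 211.338 × 2.5850 = 391.699 ms
Then RT(12) = 391.699 + 211.338 × log₂ 12 = 391.699 + 211.338 × 3.5850 ≈ 1149.338 ms.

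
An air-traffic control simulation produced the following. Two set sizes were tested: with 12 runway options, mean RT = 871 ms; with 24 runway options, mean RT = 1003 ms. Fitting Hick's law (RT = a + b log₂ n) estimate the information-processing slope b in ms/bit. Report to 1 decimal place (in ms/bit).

132.0 ms/bit

The slope on a log₂ axis is (1003 − 871) / (4.5850 − 3.5850) = 132.000 ms/bit.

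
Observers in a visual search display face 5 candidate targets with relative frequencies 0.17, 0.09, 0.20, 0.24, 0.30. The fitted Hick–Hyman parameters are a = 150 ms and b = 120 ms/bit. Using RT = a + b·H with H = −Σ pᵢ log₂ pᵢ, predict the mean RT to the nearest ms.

417 ms

Entropy contributions −pᵢ log₂ pᵢ: 0.4346, 0.3127, 0.4644, 0.4941, 0.5211; sum H = 2.2269 bits.
RT = a + bH = 150 + 120·2.2269 = 417.22 ms.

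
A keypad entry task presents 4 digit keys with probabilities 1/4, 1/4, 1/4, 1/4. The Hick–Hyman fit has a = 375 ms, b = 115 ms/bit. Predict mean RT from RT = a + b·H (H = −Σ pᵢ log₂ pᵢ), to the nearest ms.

605 ms

Each term −pᵢ log₂ pᵢ: 0.25·2 + 0.25·2 + 0.25·2 + 0.25·2; summed, H = 2.000 bits.
Mean RT = a + bH = 375 + 115·2.000 = 605.00 ms.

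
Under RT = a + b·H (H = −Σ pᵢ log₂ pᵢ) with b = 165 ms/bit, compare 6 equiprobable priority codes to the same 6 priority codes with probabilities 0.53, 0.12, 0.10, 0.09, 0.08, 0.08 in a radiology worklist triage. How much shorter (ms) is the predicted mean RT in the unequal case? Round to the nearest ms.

83 ms

The RT saving is b·ΔH. Equiprobable H₀ = log₂(6) = 2.5850 bits; with the given probabilities H = 2.0804 bits.
b·(H₀ − H) = 165 × (2.5850 − 2.0804) = 83.26 ms.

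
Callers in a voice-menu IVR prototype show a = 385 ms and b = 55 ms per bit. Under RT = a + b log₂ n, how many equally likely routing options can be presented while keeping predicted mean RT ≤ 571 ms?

10

55·log₂ n ≤ 571 − 385 = 186, giving log₂ n ≤ 3.3818 and n ≤ 10.424. The largest whole number is 10.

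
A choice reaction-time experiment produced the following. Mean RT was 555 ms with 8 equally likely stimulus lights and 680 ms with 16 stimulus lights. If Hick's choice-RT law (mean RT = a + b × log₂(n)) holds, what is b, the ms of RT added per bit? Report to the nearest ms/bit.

The slope on a log₂ axis is (680 − 555) / (4 − 3) = 125 ms/bit.

125 ms/bit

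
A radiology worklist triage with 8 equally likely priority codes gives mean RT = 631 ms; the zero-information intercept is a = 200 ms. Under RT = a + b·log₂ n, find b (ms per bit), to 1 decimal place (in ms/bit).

8 alternatives carry log₂ 8 = 3 bits; the choice cost is 631 − 200 = 431 ms, so b = 431/3 = 143.667 ms/bit.

143.7 ms/bit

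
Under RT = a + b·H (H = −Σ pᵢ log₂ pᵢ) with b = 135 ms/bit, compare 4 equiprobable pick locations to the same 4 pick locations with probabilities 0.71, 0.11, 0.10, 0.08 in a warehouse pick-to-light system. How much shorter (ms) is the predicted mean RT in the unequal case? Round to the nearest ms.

Equiprobable entropy H₀ = log₂ 4 = 2.0000 bits.
Skewed entropy H = −Σ pᵢ log₂ pᵢ = 1.3248 bits.
ΔRT = b·(H₀ − H) = 135 × 0.6752 = 91.15 ms.

91 ms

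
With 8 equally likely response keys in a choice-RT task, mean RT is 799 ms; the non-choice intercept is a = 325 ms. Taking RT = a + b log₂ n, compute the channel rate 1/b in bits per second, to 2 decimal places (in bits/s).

6.33 bits/s

Choice component = 799 − 325 = 474 ms over log₂(8) = 3 bits.
b = 474 / 3 = 158.000 ms/bit, so 1/b = 6.329 bits/s.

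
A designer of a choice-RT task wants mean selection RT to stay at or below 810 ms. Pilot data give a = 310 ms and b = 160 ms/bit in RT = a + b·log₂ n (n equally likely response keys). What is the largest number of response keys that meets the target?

8

Set 310 + 160·log₂ n ≤ 810 → log₂ n ≤ (810 − 310)/160 = 3.1250.
So n ≤ 2^3.1250 = 8.724; the largest integer n is 8.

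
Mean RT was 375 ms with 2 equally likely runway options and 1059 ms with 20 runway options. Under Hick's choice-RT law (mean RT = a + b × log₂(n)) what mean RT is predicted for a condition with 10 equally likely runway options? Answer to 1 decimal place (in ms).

853.1 ms

Solve the two-equation system in a and b:
  b = (1059 − 375) / (log₂ 20 − log₂ 2) = 684 / (4.3219 − 1) = 205.905 ms/bit
  a = 375 − 205.905 × 1 = 169.095 ms
Then RT(10) = 169.095 + 205.905 × log₂ 10 = 169.095 + 205.905 × 3.3219 ≈ 853.095 ms.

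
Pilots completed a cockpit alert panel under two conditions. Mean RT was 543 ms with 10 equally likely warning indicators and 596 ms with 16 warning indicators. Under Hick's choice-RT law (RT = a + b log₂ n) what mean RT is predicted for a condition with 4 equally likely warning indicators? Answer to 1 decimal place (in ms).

With log₂ n on the abscissa the relation is linear; from the two conditions:
  b = (596 − 543) / (log₂ 16 − log₂ 10) = 53 / (4 − 3.3219) = 78.163 ms/bit
  a = 543 − 78.163 × 3.3219 = 283.349 ms
Then RT(4) = 283.349 + 78.163 × log₂ 4 = 283.349 + 78.163 × 2 ≈ 439.674 ms.

439.7 ms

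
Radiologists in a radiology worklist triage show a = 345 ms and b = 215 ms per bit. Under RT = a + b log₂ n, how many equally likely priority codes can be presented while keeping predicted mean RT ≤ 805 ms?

Set 345 + 215·log₂ n ≤ 805 → log₂ n ≤ (805 − 345)/215 = 2.1395.
So n ≤ 2^2.1395 = 4.406; the largest integer n is 4.

4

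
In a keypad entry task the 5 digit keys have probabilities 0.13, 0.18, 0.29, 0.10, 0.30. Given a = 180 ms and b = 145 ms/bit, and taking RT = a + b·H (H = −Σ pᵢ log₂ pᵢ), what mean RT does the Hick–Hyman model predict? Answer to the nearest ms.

H = 0.13·log₂(1/0.13) + 0.18·log₂(1/0.18) + 0.29·log₂(1/0.29) + 0.10·log₂(1/0.10) + 0.30·log₂(1/0.30) = 2.1991 bits.
RT = 180 + 145 × 2.1991 = 498.88 ms.

499 ms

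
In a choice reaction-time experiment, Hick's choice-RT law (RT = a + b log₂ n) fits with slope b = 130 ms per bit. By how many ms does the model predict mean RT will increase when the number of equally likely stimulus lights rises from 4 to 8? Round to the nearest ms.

130 ms

ΔRT = (a + b log₂ n₂) − (a + b log₂ n₁) = b·(log₂ n₂ − log₂ n₁).
log₂(8) − log₂(4) = log₂(8/4) = log₂(2) = 1.
ΔRT = 130 × 1.0000 = 130.000 ms.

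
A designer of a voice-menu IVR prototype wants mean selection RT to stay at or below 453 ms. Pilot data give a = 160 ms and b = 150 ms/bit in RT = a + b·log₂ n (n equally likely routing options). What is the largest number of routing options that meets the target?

3

Set 160 + 150·log₂ n ≤ 453 → log₂ n ≤ (453 − 160)/150 = 1.9533.
So n ≤ 2^1.9533 = 3.873; the largest integer n is 3.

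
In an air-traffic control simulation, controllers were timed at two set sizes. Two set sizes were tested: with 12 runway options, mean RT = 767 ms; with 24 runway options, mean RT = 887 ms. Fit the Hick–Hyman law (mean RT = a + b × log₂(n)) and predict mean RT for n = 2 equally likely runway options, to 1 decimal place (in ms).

456.8 ms

Solve the two-equation system in a and b:
  b = (887 − 767) / (log₂ 24 − log₂ 12) = 120 / (4.5850 − 3.5850) = 120.000 ms/bit
  a = 767 − 120.000 × 3.5850 = 336.804 ms
Then RT(2) = 336.804 + 120.000 × log₂ 2 = 336.804 + 120.000 × 1 ≈ 456.804 ms.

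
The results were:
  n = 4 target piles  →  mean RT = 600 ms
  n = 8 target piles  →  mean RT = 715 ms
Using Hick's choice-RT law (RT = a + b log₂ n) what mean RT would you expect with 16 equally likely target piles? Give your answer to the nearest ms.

Fit slope and intercept:
  b = (715 − 600) / (log₂ 8 − log₂ 4) = 115 / (3 − 2) = 115 ms/bit
  a = 600 − 115 × 2 = 370 ms
Then RT(16) = 370 + 115 × log₂ 16 = 370 + 115 × 4 ≈ 830.000 ms.

830 ms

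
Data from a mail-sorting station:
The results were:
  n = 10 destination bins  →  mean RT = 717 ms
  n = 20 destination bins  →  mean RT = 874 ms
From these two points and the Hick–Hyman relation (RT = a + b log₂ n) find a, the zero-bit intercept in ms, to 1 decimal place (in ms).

Slope: b = (874 − 717) / (log₂ 20 − log₂ 10) = 157/1.0000 = 157.000 ms/bit.
a = RT₁ − b·log₂ n₁ = 717 − 157.000 × 3.3219 = 195.457 ms.

195.5 ms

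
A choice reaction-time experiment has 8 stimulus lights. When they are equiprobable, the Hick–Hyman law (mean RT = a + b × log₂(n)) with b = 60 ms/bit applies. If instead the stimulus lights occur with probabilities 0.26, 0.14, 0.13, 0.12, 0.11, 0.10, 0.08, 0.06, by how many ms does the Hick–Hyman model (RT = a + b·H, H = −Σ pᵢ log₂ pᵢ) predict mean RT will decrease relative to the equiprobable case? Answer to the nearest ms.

The RT saving is b·ΔH. Equiprobable H₀ = log₂(8) = 3.0000 bits; with the given probabilities H = 2.8696 bits.
b·(H₀ − H) = 60 × (3.0000 − 2.8696) = 7.82 ms.

8 ms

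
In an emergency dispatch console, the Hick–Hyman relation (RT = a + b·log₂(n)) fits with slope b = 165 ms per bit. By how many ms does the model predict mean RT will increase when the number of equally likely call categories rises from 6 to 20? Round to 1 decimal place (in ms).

286.6 ms

Only the slope matters, since a is common to both: ΔRT = b·log₂(n₂/n₁).
log₂(20) − log₂(6) = 4.3219 − 2.5850 = 1.7370.
ΔRT = 165 × 1.7370 = 286.599 ms.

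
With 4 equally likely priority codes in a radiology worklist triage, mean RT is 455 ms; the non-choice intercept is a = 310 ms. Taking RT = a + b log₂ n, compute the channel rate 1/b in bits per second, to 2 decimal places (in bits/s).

13.79 bits/s

b = (455 − 310)/log₂ 4 = 145/2 = 72.500 ms per bit = 0.07250 s/bit; the reciprocal is 13.793 bits/s.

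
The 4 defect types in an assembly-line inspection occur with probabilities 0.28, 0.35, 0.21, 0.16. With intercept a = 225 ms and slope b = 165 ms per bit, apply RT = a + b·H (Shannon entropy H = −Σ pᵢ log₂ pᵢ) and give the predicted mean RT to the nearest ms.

Entropy contributions −pᵢ log₂ pᵢ: 0.5142, 0.5301, 0.4728, 0.4230; sum H = 1.9402 bits.
RT = a + bH = 225 + 165·1.9402 = 545.13 ms.

545 ms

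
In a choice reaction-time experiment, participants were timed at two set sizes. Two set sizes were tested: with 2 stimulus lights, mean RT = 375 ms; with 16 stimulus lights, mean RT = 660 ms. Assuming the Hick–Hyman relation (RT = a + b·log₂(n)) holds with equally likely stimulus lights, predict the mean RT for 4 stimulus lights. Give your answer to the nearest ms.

Solve the two-equation system in a and b:
  b = (660 − 375) / (log₂ 16 − log₂ 2) = 285 / (4 − 1) = 95 ms/bit
  a = 375 − 95 × 1 = 280 ms
Then RT(4) = 280 + 95 × log₂ 4 = 280 + 95 × 2 ≈ 470.000 ms.

470 ms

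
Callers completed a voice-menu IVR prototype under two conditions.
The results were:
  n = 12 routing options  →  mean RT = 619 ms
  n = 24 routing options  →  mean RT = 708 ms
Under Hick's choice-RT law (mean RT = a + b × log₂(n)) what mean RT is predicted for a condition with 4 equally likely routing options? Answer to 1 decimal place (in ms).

Solve the two-equation system in a and b:
  b = (708 − 619) / (log₂ 24 − log₂ 12) = 89 / (4.5850 − 3.5850) = 89.000 ms/bit
  a = 619 − 89.000 × 3.5850 = 299.938 ms
Then RT(4) = 299.938 + 89.000 × log₂ 4 = 299.938 + 89.000 × 2 ≈ 477.938 ms.

477.9 ms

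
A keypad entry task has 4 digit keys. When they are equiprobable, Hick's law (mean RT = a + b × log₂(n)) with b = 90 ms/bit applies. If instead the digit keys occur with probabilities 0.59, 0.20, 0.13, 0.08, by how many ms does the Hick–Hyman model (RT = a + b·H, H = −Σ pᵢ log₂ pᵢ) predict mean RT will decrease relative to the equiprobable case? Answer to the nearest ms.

The RT saving is b·ΔH. Equiprobable H₀ = log₂(4) = 2.0000 bits; with the given probabilities H = 1.5877 bits.
b·(H₀ − H) = 90 × (2.0000 − 1.5877) = 37.11 ms.

37 ms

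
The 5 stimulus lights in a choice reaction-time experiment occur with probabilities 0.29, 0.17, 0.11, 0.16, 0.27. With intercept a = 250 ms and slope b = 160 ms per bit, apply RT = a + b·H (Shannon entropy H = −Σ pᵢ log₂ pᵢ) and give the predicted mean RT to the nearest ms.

H = 0.29·log₂(1/0.29) + 0.17·log₂(1/0.17) + 0.11·log₂(1/0.11) + 0.16·log₂(1/0.16) + 0.27·log₂(1/0.27) = 2.2358 bits.
RT = 250 + 160 × 2.2358 = 607.73 ms.

608 ms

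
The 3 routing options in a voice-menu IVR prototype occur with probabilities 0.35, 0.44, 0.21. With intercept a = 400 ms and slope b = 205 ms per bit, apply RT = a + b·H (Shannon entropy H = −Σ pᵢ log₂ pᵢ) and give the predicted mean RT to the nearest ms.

712 ms

Entropy contributions −pᵢ log₂ pᵢ: 0.5301, 0.5211, 0.4728; sum H = 1.5241 bits.
RT = a + bH = 400 + 205·1.5241 = 712.43 ms.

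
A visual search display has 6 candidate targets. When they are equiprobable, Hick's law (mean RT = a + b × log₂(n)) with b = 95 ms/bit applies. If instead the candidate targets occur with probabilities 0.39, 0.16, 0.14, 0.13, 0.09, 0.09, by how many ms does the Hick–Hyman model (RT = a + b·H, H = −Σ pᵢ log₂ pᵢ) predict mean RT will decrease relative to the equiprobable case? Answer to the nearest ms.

22 ms

The RT saving is b·ΔH. Equiprobable H₀ = log₂(6) = 2.5850 bits; with the given probabilities H = 2.3579 bits.
b·(H₀ − H) = 95 × (2.5850 − 2.3579) = 21.57 ms.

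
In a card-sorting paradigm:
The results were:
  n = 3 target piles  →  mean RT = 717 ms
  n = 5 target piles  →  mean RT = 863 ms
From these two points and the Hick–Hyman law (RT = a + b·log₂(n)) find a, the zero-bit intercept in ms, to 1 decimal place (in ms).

403.0 ms

b = (RT₂ − RT₁)/(log₂ n₂ − log₂ n₁) = (863 − 717)/(2.3219 − 1.5850) = 198.110 ms/bit.
a = RT₁ − b·log₂ n₁ = 717 − 198.110 × 1.5850 = 403.004 ms.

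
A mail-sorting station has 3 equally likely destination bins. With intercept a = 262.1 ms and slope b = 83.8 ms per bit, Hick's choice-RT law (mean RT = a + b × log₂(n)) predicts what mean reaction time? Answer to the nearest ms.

395 ms

log₂(3) = 1.5850 bits, so RT = 262.1 + 83.8 × 1.5850 ≈ 394.920 ms.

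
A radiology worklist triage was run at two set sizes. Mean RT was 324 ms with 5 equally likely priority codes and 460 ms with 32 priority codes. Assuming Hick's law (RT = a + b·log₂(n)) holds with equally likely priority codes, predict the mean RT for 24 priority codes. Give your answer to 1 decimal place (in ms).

Solve the two-equation system in a and b:
  b = (460 − 324) / (log₂ 32 − log₂ 5) = 136 / (5 − 2.3219) = 50.783 ms/bit
  a = 324 − 50.783 × 2.3219 = 206.086 ms
Then RT(24) = 206.086 + 50.783 × log₂ 24 = 206.086 + 50.783 × 4.5850 ≈ 438.923 ms.

438.9 ms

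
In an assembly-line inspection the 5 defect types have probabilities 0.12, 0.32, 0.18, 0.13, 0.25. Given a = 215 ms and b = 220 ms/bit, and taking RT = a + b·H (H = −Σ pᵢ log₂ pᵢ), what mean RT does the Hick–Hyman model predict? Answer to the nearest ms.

H = 0.12·log₂(1/0.12) + 0.32·log₂(1/0.32) + 0.18·log₂(1/0.18) + 0.13·log₂(1/0.13) + 0.25·log₂(1/0.25) = 2.2211 bits.
RT = 215 + 220 × 2.2211 = 703.63 ms.

704 ms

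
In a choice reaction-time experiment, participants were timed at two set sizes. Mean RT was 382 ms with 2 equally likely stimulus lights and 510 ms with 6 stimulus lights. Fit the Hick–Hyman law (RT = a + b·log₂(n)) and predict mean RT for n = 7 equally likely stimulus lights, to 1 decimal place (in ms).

528.0 ms

RT is linear in log₂ n, so two points fix the line:
  b = (510 − 382) / (log₂ 6 − log₂ 2) = 128 / (2.5850 − 1) = 80.759 ms/bit
  a = 382 − 80.759 × 1 = 301.241 ms
Then RT(7) = 301.241 + 80.759 × log₂ 7 = 301.241 + 80.759 × 2.8074 ≈ 527.960 ms.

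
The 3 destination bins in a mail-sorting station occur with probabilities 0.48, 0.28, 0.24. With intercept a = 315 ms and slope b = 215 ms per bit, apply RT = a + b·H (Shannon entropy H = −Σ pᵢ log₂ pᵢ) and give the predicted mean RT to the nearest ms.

641 ms

H = 0.48·log₂(1/0.48) + 0.28·log₂(1/0.28) + 0.24·log₂(1/0.24) = 1.5166 bits.
RT = 315 + 215 × 1.5166 = 641.07 ms.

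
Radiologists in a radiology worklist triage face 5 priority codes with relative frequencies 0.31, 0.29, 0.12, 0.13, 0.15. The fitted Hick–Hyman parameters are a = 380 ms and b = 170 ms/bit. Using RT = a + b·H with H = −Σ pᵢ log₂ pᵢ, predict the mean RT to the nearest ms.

H = 0.31·log₂(1/0.31) + 0.29·log₂(1/0.29) + 0.12·log₂(1/0.12) + 0.13·log₂(1/0.13) + 0.15·log₂(1/0.15) = 2.2020 bits.
RT = 380 + 170 × 2.2020 = 754.33 ms.

754 ms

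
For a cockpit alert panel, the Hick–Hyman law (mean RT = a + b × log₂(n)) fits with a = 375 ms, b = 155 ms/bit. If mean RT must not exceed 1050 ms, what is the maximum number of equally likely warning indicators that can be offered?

155·log₂ n ≤ 1050 − 375 = 675, giving log₂ n ≤ 4.3548 and n ≤ 20.461. The largest whole number is 20.

20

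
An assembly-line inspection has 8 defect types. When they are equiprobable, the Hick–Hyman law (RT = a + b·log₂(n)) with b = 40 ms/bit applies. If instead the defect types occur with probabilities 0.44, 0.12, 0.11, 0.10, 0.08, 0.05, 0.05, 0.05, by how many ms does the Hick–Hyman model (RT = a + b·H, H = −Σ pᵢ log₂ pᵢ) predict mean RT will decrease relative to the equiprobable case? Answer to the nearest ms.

The RT saving is b·ΔH. Equiprobable H₀ = log₂(8) = 3.0000 bits; with the given probabilities H = 2.5105 bits.
b·(H₀ − H) = 40 × (3.0000 − 2.5105) = 19.58 ms.

20 ms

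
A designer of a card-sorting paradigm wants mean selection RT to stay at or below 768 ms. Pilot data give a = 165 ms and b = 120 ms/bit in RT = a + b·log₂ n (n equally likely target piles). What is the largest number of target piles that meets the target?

Set 165 + 120·log₂ n ≤ 768 → log₂ n ≤ (768 − 165)/120 = 5.0250.
So n ≤ 2^5.0250 = 32.559; the largest integer n is 32.

32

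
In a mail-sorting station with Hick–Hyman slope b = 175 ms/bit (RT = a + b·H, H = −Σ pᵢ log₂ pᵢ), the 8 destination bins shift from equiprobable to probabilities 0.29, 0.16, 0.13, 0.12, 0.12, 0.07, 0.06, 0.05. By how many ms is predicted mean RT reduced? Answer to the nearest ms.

Equiprobable entropy H₀ = log₂ 8 = 3.0000 bits.
Skewed entropy H = −Σ pᵢ log₂ pᵢ = 2.7859 bits.
ΔRT = b·(H₀ − H) = 175 × 0.2141 = 37.47 ms.

37 ms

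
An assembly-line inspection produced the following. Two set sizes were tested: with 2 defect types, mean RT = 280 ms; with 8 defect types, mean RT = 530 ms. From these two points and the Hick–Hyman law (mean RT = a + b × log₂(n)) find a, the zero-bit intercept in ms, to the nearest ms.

Slope: b = (530 − 280) / (log₂ 8 − log₂ 2) = 250/2.0000 = 125 ms/bit.
a = RT₁ − b·log₂ n₁ = 280 − 125 × 1 = 155.000 ms.

155 ms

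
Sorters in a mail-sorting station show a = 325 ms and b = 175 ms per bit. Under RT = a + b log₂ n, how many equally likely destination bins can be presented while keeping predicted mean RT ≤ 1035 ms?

Information budget: (1035 − 325)/175 = 4.0571 bits, so n ≤ 2^4.0571 = 16.646 → at most 16.

16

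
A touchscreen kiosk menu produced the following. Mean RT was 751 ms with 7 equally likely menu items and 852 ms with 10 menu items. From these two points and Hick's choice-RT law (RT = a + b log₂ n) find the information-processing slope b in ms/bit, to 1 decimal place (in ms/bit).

196.3 ms/bit

Slope: b = (852 − 751) / (log₂ 10 − log₂ 7) = 101/0.5146 = 196.279 ms/bit.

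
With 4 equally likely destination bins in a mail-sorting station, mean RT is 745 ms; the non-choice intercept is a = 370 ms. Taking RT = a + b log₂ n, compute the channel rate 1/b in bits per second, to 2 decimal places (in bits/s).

b = (745 − 370)/log₂ 4 = 375/2 = 187.500 ms per bit = 0.18750 s/bit; the reciprocal is 5.333 bits/s.

5.33 bits/s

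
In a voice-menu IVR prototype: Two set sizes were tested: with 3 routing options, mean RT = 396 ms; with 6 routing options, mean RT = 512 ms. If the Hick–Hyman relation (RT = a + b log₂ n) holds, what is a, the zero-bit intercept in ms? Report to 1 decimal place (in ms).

212.1 ms

The slope on a log₂ axis is (512 − 396) / (2.5850 − 1.5850) = 116.000 ms/bit.
Intercept: a = 396 − 116.000·log₂(3) = 212.144 ms.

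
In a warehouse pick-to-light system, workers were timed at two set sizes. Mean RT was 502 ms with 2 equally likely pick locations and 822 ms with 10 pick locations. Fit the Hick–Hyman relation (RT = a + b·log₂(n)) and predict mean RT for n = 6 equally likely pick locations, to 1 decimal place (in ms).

720.4 ms

Fit slope and intercept:
  b = (822 − 502) / (log₂ 10 − log₂ 2) = 320 / (3.3219 − 1) = 137.816 ms/bit
  a = 502 − 137.816 × 1 = 364.184 ms
Then RT(6) = 364.184 + 137.816 × log₂ 6 = 364.184 + 137.816 × 2.5850 ≈ 720.434 ms.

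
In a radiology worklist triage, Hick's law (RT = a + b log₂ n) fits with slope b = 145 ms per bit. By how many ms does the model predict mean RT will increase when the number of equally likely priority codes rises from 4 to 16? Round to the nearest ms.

The intercept a cancels: ΔRT = b·(log₂ n₂ − log₂ n₁) = b·log₂(n₂/n₁).
log₂(16) − log₂(4) = log₂(16/4) = log₂(4) = 2.
ΔRT = 145 × 2.0000 = 290.000 ms.

290 ms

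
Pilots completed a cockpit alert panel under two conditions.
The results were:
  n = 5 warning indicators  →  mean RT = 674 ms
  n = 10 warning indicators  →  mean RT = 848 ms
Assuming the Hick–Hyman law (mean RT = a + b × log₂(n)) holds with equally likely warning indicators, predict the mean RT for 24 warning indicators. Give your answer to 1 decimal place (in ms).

Fit slope and intercept:
  b = (848 − 674) / (log₂ 10 − log₂ 5) = 174 / (3.3219 − 2.3219) = 174.000 ms/bit
  a = 674 − 174.000 × 2.3219 = 269.985 ms
Then RT(24) = 269.985 + 174.000 × log₂ 24 = 269.985 + 174.000 × 4.5850 ≈ 1067.768 ms.

1067.8 ms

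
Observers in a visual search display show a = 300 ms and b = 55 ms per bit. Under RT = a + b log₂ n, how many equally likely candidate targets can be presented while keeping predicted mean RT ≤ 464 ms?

Set 300 + 55·log₂ n ≤ 464 → log₂ n ≤ (464 − 300)/55 = 2.9818.
So n ≤ 2^2.9818 = 7.900; the largest integer n is 7.

7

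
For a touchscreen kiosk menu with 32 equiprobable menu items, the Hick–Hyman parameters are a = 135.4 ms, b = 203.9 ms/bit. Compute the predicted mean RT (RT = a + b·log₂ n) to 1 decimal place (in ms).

log₂(32) = 5 bits, so RT = 135.4 + 203.9 × 5 ≈ 1154.900 ms.

1154.9 ms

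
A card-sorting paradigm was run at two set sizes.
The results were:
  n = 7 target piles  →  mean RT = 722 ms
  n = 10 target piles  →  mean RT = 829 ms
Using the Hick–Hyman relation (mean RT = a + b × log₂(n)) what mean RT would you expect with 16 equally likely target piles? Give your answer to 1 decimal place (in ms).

Fit slope and intercept:
  b = (829 − 722) / (log₂ 10 − log₂ 7) = 107 / (3.3219 − 2.8074) = 207.939 ms/bit
  a = 722 − 207.939 × 2.8074 = 138.241 ms
Then RT(16) = 138.241 + 207.939 × log₂ 16 = 138.241 + 207.939 × 4 ≈ 969.998 ms.

970.0 ms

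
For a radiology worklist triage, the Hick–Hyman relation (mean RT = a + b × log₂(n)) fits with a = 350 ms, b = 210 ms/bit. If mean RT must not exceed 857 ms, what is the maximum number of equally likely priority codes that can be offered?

5

Set 350 + 210·log₂ n ≤ 857 → log₂ n ≤ (857 − 350)/210 = 2.4143.
So n ≤ 2^2.4143 = 5.331; the largest integer n is 5.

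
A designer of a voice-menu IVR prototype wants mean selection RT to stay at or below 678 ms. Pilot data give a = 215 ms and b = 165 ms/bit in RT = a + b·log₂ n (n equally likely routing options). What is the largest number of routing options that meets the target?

6

Information budget: (678 − 215)/165 = 2.8061 bits, so n ≤ 2^2.8061 = 6.994 → at most 6.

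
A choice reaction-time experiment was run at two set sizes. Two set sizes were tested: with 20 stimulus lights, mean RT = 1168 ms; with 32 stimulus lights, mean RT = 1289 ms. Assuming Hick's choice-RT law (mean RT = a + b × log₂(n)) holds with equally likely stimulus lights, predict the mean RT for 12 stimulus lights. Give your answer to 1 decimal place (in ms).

1036.5 ms

Fit slope and intercept:
  b = (1289 − 1168) / (log₂ 32 − log₂ 20) = 121 / (5 − 4.3219) = 178.447 ms/bit
  a = 1168 − 178.447 × 4.3219 = 396.764 ms
Then RT(12) = 396.764 + 178.447 × log₂ 12 = 396.764 + 178.447 × 3.5850 ≈ 1036.491 ms.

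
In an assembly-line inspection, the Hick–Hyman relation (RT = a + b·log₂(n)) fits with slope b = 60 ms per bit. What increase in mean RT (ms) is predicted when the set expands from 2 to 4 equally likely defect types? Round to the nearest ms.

The intercept a cancels: ΔRT = b·(log₂ n₂ − log₂ n₁) = b·log₂(n₂/n₁).
log₂(4) − log₂(2) = log₂(4/2) = log₂(2) = 1.
ΔRT = 60 × 1.0000 = 60.000 ms.

60 ms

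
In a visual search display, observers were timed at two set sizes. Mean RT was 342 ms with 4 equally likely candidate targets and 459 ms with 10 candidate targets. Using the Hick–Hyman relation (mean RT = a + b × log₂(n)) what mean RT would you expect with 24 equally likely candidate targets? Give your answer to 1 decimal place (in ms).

Fit slope and intercept:
  b = (459 − 342) / (log₂ 10 − log₂ 4) = 117 / (3.3219 − 2) = 88.507 ms/bit
  a = 342 − 88.507 × 2 = 164.986 ms
Then RT(24) = 164.986 + 88.507 × log₂ 24 = 164.986 + 88.507 × 4.5850 ≈ 570.787 ms.

570.8 ms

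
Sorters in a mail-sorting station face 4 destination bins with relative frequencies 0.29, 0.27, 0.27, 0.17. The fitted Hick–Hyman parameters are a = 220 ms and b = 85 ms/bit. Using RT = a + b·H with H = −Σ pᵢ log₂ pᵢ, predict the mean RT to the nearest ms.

H = 0.29·log₂(1/0.29) + 0.27·log₂(1/0.27) + 0.27·log₂(1/0.27) + 0.17·log₂(1/0.17) = 1.9725 bits.
RT = 220 + 85 × 1.9725 = 387.67 ms.

388 ms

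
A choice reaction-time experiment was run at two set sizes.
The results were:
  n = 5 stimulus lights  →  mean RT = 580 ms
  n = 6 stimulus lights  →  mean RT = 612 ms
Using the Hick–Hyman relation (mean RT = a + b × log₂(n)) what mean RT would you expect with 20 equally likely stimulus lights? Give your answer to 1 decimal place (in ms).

RT is linear in log₂ n, so two points fix the line:
  b = (612 − 580) / (log₂ 6 − log₂ 5) = 32 / (2.5850 − 2.3219) = 121.657 ms/bit
  a = 580 − 121.657 × 2.3219 = 297.521 ms
Then RT(20) = 297.521 + 121.657 × log₂ 20 = 297.521 + 121.657 × 4.3219 ≈ 823.314 ms.

823.3 ms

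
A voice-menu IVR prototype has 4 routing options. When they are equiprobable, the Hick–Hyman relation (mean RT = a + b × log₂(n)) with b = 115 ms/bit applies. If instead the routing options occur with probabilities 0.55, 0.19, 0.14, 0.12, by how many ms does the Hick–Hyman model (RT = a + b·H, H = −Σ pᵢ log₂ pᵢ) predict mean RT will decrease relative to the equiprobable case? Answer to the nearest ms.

Equiprobable entropy H₀ = log₂ 4 = 2.0000 bits.
Skewed entropy H = −Σ pᵢ log₂ pᵢ = 1.6938 bits.
ΔRT = b·(H₀ − H) = 115 × 0.3062 = 35.22 ms.

35 ms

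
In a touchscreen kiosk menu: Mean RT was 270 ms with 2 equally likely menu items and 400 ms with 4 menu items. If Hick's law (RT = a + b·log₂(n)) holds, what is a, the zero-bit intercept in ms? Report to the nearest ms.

140 ms

The slope on a log₂ axis is (400 − 270) / (2 − 1) = 130 ms/bit.
Intercept: a = 270 − 130·log₂(2) = 140.000 ms.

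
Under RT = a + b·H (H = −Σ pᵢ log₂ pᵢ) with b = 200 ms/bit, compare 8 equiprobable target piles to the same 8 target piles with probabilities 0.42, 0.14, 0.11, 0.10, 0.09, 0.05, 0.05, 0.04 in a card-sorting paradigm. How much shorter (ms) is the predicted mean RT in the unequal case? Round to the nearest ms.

The RT saving is b·ΔH. Equiprobable H₀ = log₂(8) = 3.0000 bits; with the given probabilities H = 2.5358 bits.
b·(H₀ − H) = 200 × (3.0000 − 2.5358) = 92.83 ms.

93 ms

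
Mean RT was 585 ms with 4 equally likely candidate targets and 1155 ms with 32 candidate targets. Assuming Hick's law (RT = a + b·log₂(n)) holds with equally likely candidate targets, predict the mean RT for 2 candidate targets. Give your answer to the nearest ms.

395 ms

With log₂ n on the abscissa the relation is linear; from the two conditions:
  b = (1155 − 585) / (log₂ 32 − log₂ 4) = 570 / (5 − 2) = 190 ms/bit
  a = 585 − 190 × 2 = 205 ms
Then RT(2) = 205 + 190 × log₂ 2 = 205 + 190 × 1 ≈ 395.000 ms.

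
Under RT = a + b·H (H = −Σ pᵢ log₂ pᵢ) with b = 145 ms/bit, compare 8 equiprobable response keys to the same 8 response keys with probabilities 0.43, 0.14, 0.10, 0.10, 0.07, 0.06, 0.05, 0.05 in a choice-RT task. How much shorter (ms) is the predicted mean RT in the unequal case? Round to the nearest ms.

Equiprobable entropy H₀ = log₂ 8 = 3.0000 bits.
Skewed entropy H = −Σ pᵢ log₂ pᵢ = 2.5293 bits.
ΔRT = b·(H₀ − H) = 145 × 0.4707 = 68.25 ms.

68 ms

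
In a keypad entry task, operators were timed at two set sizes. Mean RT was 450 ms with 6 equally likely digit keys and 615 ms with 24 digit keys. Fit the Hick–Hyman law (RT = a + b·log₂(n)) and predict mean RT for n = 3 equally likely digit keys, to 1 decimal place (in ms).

With log₂ n on the abscissa the relation is linear; from the two conditions:
  b = (615 − 450) / (log₂ 24 − log₂ 6) = 165 / (4.5850 − 2.5850) = 82.500 ms/bit
  a = 450 − 82.500 × 2.5850 = 236.741 ms
Then RT(3) = 236.741 + 82.500 × log₂ 3 = 236.741 + 82.500 × 1.5850 ≈ 367.500 ms.

367.5 ms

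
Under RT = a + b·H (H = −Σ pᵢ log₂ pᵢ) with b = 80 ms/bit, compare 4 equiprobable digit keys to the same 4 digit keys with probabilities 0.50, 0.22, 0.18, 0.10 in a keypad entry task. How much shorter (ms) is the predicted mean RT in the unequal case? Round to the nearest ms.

19 ms

The RT saving is b·ΔH. Equiprobable H₀ = log₂(4) = 2.0000 bits; with the given probabilities H = 1.7581 bits.
b·(H₀ − H) = 80 × (2.0000 − 1.7581) = 19.35 ms.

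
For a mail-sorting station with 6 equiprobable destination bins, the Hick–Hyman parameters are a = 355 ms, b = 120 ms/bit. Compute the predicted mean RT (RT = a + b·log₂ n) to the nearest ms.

log₂(6) = 2.5850 bits, so RT = 355 + 120 × 2.5850 ≈ 665.196 ms.

665 ms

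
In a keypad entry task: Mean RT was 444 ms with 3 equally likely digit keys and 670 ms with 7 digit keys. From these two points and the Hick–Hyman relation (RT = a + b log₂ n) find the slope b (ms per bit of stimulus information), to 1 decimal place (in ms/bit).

184.9 ms/bit

b = (RT₂ − RT₁)/(log₂ n₂ − log₂ n₁) = (670 − 444)/(2.8074 − 1.5850) = 184.883 ms/bit.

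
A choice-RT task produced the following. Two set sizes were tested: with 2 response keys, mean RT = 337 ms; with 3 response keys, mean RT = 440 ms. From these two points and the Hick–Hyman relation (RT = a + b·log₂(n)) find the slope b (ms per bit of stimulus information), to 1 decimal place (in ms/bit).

Slope: b = (440 − 337) / (log₂ 3 − log₂ 2) = 103/0.5850 = 176.080 ms/bit.

176.1 ms/bit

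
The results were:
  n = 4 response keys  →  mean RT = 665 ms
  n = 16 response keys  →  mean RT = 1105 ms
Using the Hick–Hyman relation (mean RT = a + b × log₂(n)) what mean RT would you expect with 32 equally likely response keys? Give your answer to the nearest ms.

1325 ms

With log₂ n on the abscissa the relation is linear; from the two conditions:
  b = (1105 − 665) / (log₂ 16 − log₂ 4) = 440 / (4 − 2) = 220 ms/bit
  a = 665 − 220 × 2 = 225 ms
Then RT(32) = 225 + 220 × log₂ 32 = 225 + 220 × 5 ≈ 1325.000 ms.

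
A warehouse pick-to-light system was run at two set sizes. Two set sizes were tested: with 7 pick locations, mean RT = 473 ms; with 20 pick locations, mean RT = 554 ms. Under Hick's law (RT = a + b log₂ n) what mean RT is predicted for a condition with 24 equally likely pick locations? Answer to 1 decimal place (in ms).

Solve the two-equation system in a and b:
  b = (554 − 473) / (log₂ 20 − log₂ 7) = 81 / (4.3219 − 2.8074) = 53.480 ms/bit
  a = 473 − 53.480 × 2.8074 = 322.861 ms
Then RT(24) = 322.861 + 53.480 × log₂ 24 = 322.861 + 53.480 × 4.5850 ≈ 568.067 ms.

568.1 ms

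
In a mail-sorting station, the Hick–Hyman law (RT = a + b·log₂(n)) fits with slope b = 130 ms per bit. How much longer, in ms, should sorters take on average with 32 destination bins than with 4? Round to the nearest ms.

Only the slope matters, since a is common to both: ΔRT = b·log₂(n₂/n₁).
log₂(32) − log₂(4) = log₂(32/4) = log₂(8) = 3.
ΔRT = 130 × 3.0000 = 390.000 ms.

390 ms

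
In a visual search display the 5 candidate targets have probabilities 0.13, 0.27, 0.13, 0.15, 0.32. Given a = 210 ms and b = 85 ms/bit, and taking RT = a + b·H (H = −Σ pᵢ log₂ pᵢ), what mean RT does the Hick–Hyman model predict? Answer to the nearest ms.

Entropy contributions −pᵢ log₂ pᵢ: 0.3826, 0.5100, 0.3826, 0.4105, 0.5260; sum H = 2.2119 bits.
RT = a + bH = 210 + 85·2.2119 = 398.01 ms.

398 ms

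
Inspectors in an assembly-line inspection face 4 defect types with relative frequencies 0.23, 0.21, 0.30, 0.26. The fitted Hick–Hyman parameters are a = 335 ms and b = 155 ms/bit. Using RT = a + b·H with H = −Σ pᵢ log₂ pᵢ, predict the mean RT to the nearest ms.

Entropy contributions −pᵢ log₂ pᵢ: 0.4877, 0.4728, 0.5211, 0.5053; sum H = 1.9869 bits.
RT = a + bH = 335 + 155·1.9869 = 642.96 ms.

643 ms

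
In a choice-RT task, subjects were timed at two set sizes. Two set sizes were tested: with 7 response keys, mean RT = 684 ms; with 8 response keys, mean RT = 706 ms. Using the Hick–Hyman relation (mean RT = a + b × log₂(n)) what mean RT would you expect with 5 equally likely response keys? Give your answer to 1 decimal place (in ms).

RT is linear in log₂ n, so two points fix the line:
  b = (706 − 684) / (log₂ 8 − log₂ 7) = 22 / (3 − 2.8074) = 114.200 ms/bit
  a = 684 − 114.200 × 2.8074 = 363.401 ms
Then RT(5) = 363.401 + 114.200 × log₂ 5 = 363.401 + 114.200 × 2.3219 ≈ 628.564 ms.

628.6 ms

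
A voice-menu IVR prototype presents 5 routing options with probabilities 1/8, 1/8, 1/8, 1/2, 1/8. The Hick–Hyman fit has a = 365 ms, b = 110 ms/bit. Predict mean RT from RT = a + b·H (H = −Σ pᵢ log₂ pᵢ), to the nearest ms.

H = −Σ pᵢ log₂ pᵢ = 0.125·3 + 0.125·3 + 0.125·3 + 0.5·1 + 0.125·3 = 2.000 bits.
RT = 365 + 110 × 2.000 = 585.00 ms.

585 ms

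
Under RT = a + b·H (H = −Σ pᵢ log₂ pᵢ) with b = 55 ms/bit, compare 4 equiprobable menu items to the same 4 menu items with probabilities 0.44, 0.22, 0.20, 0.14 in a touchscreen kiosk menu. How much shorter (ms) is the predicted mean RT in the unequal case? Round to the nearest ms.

8 ms

The RT saving is b·ΔH. Equiprobable H₀ = log₂(4) = 2.0000 bits; with the given probabilities H = 1.8632 bits.
b·(H₀ − H) = 55 × (2.0000 − 1.8632) = 7.52 ms.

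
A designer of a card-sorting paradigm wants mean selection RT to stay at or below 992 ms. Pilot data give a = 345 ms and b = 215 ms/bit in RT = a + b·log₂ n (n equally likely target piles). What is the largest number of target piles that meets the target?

8

Information budget: (992 − 345)/215 = 3.0093 bits, so n ≤ 2^3.0093 = 8.052 → at most 8.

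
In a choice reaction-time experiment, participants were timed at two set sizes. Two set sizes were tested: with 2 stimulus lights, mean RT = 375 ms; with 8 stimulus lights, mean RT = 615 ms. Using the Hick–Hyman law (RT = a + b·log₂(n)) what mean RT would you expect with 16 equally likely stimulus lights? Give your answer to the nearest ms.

Fit slope and intercept:
  b = (615 − 375) / (log₂ 8 − log₂ 2) = 240 / (3 − 1) = 120 ms/bit
  a = 375 − 120 × 1 = 255 ms
Then RT(16) = 255 + 120 × log₂ 16 = 255 + 120 × 4 ≈ 735.000 ms.

735 ms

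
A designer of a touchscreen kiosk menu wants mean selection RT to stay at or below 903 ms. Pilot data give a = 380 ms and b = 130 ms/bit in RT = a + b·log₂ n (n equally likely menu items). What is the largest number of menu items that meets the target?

Information budget: (903 − 380)/130 = 4.0231 bits, so n ≤ 2^4.0231 = 16.258 → at most 16.

16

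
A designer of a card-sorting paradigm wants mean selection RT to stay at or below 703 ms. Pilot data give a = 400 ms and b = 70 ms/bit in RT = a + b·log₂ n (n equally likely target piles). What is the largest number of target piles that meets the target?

Information budget: (703 − 400)/70 = 4.3286 bits, so n ≤ 2^4.3286 = 20.092 → at most 20.

20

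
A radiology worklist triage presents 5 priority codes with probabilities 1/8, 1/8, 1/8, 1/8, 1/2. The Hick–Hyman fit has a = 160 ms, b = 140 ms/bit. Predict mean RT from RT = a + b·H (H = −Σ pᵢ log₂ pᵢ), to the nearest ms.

440 ms

H = −Σ pᵢ log₂ pᵢ = 0.125·3 + 0.125·3 + 0.125·3 + 0.125·3 + 0.5·1 = 2.000 bits.
RT = 160 + 140 × 2.000 = 440.00 ms.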